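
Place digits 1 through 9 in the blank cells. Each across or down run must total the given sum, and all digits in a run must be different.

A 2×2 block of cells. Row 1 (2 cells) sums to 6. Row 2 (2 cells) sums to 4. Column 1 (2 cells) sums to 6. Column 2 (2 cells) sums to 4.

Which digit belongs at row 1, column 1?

4 in 2 cells must be {1,3}.
The 6 across and the 4 down share only 1, so (1,2) = 1.
The 4 across and the 6 down share only 1, so (2,1) = 1.
(2,2) = 4 − 1 = 3 completes the 4 across.
(1,1) = 6 − 1 = 5 completes the 6 across.

5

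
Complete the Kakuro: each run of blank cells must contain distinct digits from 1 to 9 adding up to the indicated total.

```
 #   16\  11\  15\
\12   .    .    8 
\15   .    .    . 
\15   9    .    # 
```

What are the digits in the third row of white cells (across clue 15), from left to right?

R2C3 = 15 − 8 = 7 completes the 15 down.
R3C2 = 15 − 9 = 6 completes the 15 across.
Nothing is forced directly, so branch on R2C2, whose candidates are 2 or 3. If R2C2 = 3: then R1C2 would have to be in {1,3} for the 12 across but in {2} for the 11 down — contradiction. So R2C2 = 2.
R1C2 = 11 − 8 = 3 completes the 11 down.
R2C1 = 15 − 9 = 6 completes the 15 across.
R1C1 = 12 − 11 = 1 completes the 12 across.

9, 6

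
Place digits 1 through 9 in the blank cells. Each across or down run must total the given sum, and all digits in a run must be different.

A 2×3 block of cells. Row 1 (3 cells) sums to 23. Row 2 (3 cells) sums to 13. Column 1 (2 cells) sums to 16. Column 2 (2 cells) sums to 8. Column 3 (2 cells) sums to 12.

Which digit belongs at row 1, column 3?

8

23 in 3 cells must be {6,8,9}; 16 in 2 cells must be {7,9}.
The 23 across and the 16 down share only 9, so (1,1) = 9.
Given what's placed, (1,2) must be 6 to fit the 23 across and 8 down.
(1,3) = 23 − 15 = 8 completes the 23 across.
(2,1) = 16 − 9 = 7 completes the 16 down.
(2,2) = 8 − 6 = 2 completes the 8 down.
(2,3) = 13 − 9 = 4 completes the 13 across.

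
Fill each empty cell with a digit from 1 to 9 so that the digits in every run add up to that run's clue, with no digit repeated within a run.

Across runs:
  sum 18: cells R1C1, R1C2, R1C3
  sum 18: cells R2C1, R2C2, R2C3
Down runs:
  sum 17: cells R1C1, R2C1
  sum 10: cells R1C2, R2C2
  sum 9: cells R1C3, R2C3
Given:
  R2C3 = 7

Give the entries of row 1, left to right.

9 7 2

17 in 2 cells must be {8,9}.
R1C3 = 9 − 7 = 2 completes the 9 down.
Given what's placed, R1C1 must be 9 to fit the 18 across and 17 down.
R1C2 = 18 − 11 = 7 completes the 18 across.
R2C1 = 17 − 9 = 8 completes the 17 down.
R2C2 = 18 − 15 = 3 completes the 18 across.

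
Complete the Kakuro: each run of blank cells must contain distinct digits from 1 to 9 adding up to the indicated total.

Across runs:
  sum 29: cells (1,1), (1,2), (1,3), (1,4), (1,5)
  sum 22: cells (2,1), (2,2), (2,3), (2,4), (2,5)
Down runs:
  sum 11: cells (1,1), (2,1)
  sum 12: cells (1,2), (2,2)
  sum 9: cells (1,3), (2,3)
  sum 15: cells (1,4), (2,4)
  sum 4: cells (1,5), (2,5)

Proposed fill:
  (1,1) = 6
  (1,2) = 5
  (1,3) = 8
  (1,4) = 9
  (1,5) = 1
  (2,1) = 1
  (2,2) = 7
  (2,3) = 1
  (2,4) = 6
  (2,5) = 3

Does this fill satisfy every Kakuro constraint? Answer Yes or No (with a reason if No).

No — the down run (1,1)–(2,1) sums to 7, not 11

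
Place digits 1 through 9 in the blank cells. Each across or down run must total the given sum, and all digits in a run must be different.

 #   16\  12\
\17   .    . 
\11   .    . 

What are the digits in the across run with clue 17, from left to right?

17 in 2 cells must be {8,9}; 16 in 2 cells must be {7,9}.
The 17 across and the 16 down share only 9, so R1C1 = 9.
R1C2 = 17 − 9 = 8 completes the 17 across.
R2C1 = 16 − 9 = 7 completes the 16 down.
R2C2 = 11 − 7 = 4 completes the 11 across.

9 8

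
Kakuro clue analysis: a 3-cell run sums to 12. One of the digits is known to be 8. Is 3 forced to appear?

The only way to make 12 from 3 distinct digits under that restriction is {1,3,8}, which contains 3.

Yes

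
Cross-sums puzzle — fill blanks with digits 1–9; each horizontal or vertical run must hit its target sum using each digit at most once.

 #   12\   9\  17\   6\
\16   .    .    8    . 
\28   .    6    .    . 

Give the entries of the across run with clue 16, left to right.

17 in 2 cells must be {8,9}.
R1C2 = 9 − 6 = 3 completes the 9 down.
R2C3 = 17 − 8 = 9 completes the 17 down.
Given what's placed, R2C4 must be 5 to fit the 28 across and 6 down.
R1C1 = 4: the only remaining digit allowed by both the 16 across and the 12 down.
R1C4 = 16 − 15 = 1 completes the 16 across.
R2C1 = 28 − 20 = 8 completes the 28 across.

4 3 8 1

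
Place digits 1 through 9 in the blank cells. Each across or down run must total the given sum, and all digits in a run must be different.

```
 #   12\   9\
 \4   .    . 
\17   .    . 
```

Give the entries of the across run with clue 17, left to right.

9 8

4 in 2 cells must be {1,3}; 17 in 2 cells must be {8,9}.
The 4 across and the 12 down share only 3, so R1C1 = 3.
R1C2 = 4 − 3 = 1 completes the 4 across.
R2C1 = 12 − 3 = 9 completes the 12 down.
R2C2 = 17 − 9 = 8 completes the 17 across.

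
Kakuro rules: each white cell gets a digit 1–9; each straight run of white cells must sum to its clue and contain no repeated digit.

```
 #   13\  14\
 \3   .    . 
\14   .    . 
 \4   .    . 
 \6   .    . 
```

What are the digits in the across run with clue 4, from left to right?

3 in 2 cells must be {1,2}; 4 in 2 cells must be {1,3}.
Nothing is forced directly, so branch on R3C1, whose candidates are 1 or 3. If R3C1 = 3: that forces R2C1 = 5, after which R2C2 would have to be in {9} for the 14 across but in {1,2,3,4,5,6,7,8} for the 14 down — contradiction. So R3C1 = 1.
Given what's placed, R1C1 must be 2 to fit the 3 across and 13 down.
R1C2 = 3 − 2 = 1 completes the 3 across.
R2C1 = 6: the only remaining digit allowed by both the 14 across and the 13 down.
R2C2 = 14 − 6 = 8 completes the 14 across.
R3C2 = 4 − 1 = 3 completes the 4 across.

1, 3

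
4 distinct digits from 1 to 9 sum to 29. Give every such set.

{5,7,8,9}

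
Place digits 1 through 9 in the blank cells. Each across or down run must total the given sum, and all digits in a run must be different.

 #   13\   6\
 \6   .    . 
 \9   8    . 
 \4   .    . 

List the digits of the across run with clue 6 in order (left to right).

4 in 2 cells must be {1,3}; 6 in 3 cells must be {1,2,3}.
R2C2 = 9 − 8 = 1 completes the 9 across.
Given what's placed, R3C2 must be 3 to fit the 4 across and 6 down.
R1C2 = 6 − 4 = 2 completes the 6 down.
R3C1 = 4 − 3 = 1 completes the 4 across.
R1C1 = 6 − 2 = 4 completes the 6 across.

4 2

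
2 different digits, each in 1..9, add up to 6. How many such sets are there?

2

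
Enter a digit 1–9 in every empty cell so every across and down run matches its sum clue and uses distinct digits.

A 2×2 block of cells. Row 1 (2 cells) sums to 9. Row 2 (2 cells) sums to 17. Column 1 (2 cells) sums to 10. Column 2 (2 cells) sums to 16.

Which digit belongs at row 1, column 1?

17 in 2 cells must be {8,9}; 16 in 2 cells must be {7,9}.
The 9 across and the 16 down share only 7, so (1,2) = 7.
(2,2) = 16 − 7 = 9 completes the 16 down.
(1,1) = 9 − 7 = 2 completes the 9 across.
(2,1) = 17 − 9 = 8 completes the 17 across.

2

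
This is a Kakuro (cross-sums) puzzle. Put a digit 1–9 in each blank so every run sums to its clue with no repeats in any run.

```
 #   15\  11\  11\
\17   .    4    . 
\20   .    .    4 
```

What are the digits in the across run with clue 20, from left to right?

9, 7, 4

R1C3 = 11 − 4 = 7 completes the 11 down.
R2C2 = 11 − 4 = 7 completes the 11 down.
R1C1 = 17 − 11 = 6 completes the 17 across.
R2C1 = 20 − 11 = 9 completes the 20 across.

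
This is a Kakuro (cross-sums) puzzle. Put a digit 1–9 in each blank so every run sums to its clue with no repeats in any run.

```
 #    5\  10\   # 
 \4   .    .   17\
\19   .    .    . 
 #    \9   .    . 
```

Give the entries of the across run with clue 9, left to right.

1 8

4 in 2 cells must be {1,3}; 17 in 2 cells must be {8,9}.
The 9 across and the 17 down share only 8, so R3C3 = 8.
R2C3 = 17 − 8 = 9 completes the 17 down.
R3C2 = 9 − 8 = 1 completes the 9 across.
R1C2 = 3: the only remaining digit allowed by both the 4 across and the 10 down.
R2C2 = 10 − 4 = 6 completes the 10 down.
R1C1 = 4 − 3 = 1 completes the 4 across.
R2C1 = 19 − 15 = 4 completes the 19 across.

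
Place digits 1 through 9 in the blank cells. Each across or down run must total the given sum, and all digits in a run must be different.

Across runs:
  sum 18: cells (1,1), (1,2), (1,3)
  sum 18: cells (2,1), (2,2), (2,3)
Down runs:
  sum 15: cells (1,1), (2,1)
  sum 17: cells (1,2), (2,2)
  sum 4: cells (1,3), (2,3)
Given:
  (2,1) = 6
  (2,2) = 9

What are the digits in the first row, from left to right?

9, 8, 1

17 in 2 cells must be {8,9}; 4 in 2 cells must be {1,3}.
(1,1) = 15 − 6 = 9 completes the 15 down.
(1,2) = 17 − 9 = 8 completes the 17 down.
(1,3) = 18 − 17 = 1 completes the 18 across.
(2,3) = 18 − 15 = 3 completes the 18 across.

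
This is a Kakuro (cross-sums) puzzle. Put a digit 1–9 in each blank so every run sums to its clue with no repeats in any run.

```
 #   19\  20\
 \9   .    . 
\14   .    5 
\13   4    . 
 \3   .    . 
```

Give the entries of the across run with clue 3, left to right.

3 in 2 cells must be {1,2}.
R2C1 = 14 − 5 = 9 completes the 14 across.
R3C2 = 13 − 4 = 9 completes the 13 across.
Given what's placed, R4C1 must be 1 to fit the 3 across and 19 down.
R4C2 = 3 − 1 = 2 completes the 3 across.
R1C1 = 19 − 14 = 5 completes the 19 down.
R1C2 = 9 − 5 = 4 completes the 9 across.

1 2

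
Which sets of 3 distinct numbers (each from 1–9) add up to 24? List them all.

3 distinct digits from 1–9 sum between 6 and 24.
Only one set works: {7,8,9}.

{7,8,9}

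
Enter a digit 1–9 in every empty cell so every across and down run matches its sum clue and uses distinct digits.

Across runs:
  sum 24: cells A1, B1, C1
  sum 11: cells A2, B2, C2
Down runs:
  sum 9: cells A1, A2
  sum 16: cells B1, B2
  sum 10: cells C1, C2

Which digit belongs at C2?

3

24 in 3 cells must be {7,8,9}; 16 in 2 cells must be {7,9}.
The 11 across and the 16 down share only 7, so B2 = 7.
B1 = 16 − 7 = 9 completes the 16 down.
Nothing is forced directly, so branch on A2, whose candidates are 1 or 3. If A2 = 3: then A1 would have to be in {7,8} for the 24 across but in {6} for the 9 down — contradiction. So A2 = 1.
A1 = 9 − 1 = 8 completes the 9 down.
C1 = 24 − 17 = 7 completes the 24 across.
C2 = 11 − 8 = 3 completes the 11 across.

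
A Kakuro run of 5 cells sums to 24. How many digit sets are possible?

11

5 distinct digits from 1–9 sum between 15 and 35.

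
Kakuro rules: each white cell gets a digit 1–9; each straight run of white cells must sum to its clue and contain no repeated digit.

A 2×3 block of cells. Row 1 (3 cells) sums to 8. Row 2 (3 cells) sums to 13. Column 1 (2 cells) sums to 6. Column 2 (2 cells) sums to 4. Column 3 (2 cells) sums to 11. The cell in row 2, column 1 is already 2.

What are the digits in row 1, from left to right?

4 1 3

4 in 2 cells must be {1,3}.
(1,1) = 6 − 2 = 4 completes the 6 down.
(1,3) = 3: the only remaining digit allowed by both the 8 across and the 11 down.
Given what's placed, (2,2) must be 3 to fit the 13 across and 4 down.
(2,3) = 13 − 5 = 8 completes the 13 across.
(1,2) = 8 − 7 = 1 completes the 8 across.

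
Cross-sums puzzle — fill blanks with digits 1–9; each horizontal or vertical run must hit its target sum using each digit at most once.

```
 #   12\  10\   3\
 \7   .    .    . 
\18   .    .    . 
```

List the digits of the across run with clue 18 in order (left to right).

8, 9, 1

7 in 3 cells must be {1,2,4}; 3 in 2 cells must be {1,2}.
The 7 across and the 12 down share only 4, so R1C1 = 4.
R2C1 = 12 − 4 = 8 completes the 12 down.
Given what's placed, R2C3 must be 1 to fit the 18 across and 3 down.
R1C3 = 3 − 1 = 2 completes the 3 down.
R2C2 = 18 − 9 = 9 completes the 18 across.
R1C2 = 7 − 6 = 1 completes the 7 across.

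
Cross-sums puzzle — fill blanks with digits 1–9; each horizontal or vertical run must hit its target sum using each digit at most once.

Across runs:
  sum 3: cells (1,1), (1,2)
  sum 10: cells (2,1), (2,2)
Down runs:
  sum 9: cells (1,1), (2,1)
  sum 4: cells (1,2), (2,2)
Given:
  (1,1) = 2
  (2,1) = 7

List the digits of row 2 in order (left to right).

7 3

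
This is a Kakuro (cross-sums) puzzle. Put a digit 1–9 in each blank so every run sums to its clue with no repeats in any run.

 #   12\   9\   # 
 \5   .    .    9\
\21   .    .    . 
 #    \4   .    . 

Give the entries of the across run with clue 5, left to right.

4 in 2 cells must be {1,3}.
Nothing is forced directly, so branch on R3C2, whose candidates are 1 or 3. If R3C2 = 1: that forces R3C3 = 3, R2C3 = 6, after which R2C2 would have to be in {7,8} for the 21 across but in {2,3,5,6} for the 9 down — contradiction. So R3C2 = 3.
R3C3 = 4 − 3 = 1 completes the 4 across.
R2C3 = 9 − 1 = 8 completes the 9 down.
R2C2 = 4: the only remaining digit allowed by both the 21 across and the 9 down.
R1C2 = 9 − 7 = 2 completes the 9 down.
R2C1 = 21 − 12 = 9 completes the 21 across.
R1C1 = 5 − 2 = 3 completes the 5 across.

3 2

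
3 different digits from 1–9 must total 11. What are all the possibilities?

3 distinct digits from 1–9 sum between 6 and 24.

{1,2,8}; {1,3,7}; {1,4,6}; {2,3,6}; {2,4,5}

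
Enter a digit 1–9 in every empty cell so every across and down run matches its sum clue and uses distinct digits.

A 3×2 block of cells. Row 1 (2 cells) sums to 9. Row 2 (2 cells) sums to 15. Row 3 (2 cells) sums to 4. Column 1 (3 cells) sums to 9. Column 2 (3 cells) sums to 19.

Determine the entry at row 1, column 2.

7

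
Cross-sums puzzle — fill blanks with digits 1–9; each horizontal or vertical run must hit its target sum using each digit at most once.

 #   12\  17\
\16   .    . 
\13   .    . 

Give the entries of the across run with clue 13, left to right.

5 8

16 in 2 cells must be {7,9}; 17 in 2 cells must be {8,9}.
The 16 across and the 17 down share only 9, so R1C2 = 9.
R2C2 = 17 − 9 = 8 completes the 17 down.
R1C1 = 16 − 9 = 7 completes the 16 across.
R2C1 = 13 − 8 = 5 completes the 13 across.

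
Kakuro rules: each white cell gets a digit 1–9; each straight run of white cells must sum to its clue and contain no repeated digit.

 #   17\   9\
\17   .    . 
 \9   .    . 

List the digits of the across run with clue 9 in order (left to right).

17 in 2 cells must be {8,9}.
The 17 across and the 9 down share only 8, so R1C2 = 8.
The 9 across and the 17 down share only 8, so R2C1 = 8.
R2C2 = 9 − 8 = 1 completes the 9 across.
R1C1 = 17 − 8 = 9 completes the 17 across.

8 1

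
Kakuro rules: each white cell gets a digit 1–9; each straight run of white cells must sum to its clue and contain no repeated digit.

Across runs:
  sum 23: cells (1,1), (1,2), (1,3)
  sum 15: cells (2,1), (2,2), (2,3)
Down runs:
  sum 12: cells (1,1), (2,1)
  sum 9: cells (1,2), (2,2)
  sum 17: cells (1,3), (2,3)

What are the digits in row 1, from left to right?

23 in 3 cells must be {6,8,9}; 17 in 2 cells must be {8,9}.
Nothing is forced directly, so branch on (1,2), whose candidates are 6 or 8. If (1,2) = 8: that forces (1,1) = 9, after which (1,3) would have to be in {6} for the 23 across but in {8,9} for the 17 down — contradiction. So (1,2) = 6.
(2,2) = 9 − 6 = 3 completes the 9 down.
Given what's placed, (2,3) must be 8 to fit the 15 across and 17 down.
(1,3) = 17 − 8 = 9 completes the 17 down.
(2,1) = 15 − 11 = 4 completes the 15 across.
(1,1) = 23 − 15 = 8 completes the 23 across.

8 6 9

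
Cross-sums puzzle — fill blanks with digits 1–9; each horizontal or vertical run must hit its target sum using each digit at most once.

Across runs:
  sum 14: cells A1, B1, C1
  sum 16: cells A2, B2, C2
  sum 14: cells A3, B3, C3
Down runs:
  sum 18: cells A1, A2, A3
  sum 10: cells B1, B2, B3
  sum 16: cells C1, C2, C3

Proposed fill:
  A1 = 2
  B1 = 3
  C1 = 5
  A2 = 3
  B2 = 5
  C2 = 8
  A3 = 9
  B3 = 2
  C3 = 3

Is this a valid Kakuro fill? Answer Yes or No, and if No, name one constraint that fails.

No — the down run A1–A3 sums to 14, not 18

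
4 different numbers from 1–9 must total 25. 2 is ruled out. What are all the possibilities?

4 distinct digits from 1–9 sum between 10 and 30.
Dropping sets that contain 2.

{1,7,8,9}; {3,5,8,9}; {3,6,7,9}; {4,5,7,9}; {4,6,7,8}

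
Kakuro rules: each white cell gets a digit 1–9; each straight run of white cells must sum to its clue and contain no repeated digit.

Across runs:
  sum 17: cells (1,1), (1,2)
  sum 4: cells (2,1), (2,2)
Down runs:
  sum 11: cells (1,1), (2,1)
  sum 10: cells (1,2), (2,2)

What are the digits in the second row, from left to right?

3 1

17 in 2 cells must be {8,9}; 4 in 2 cells must be {1,3}.
The 4 across and the 11 down share only 3, so (2,1) = 3.
(2,2) = 4 − 3 = 1 completes the 4 across.
(1,1) = 11 − 3 = 8 completes the 11 down.
(1,2) = 17 − 8 = 9 completes the 17 across.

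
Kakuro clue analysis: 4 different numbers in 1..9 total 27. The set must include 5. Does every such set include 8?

No

The only way to make 27 from 4 distinct digits under that restriction is {5,6,7,9}, which does not contain 8.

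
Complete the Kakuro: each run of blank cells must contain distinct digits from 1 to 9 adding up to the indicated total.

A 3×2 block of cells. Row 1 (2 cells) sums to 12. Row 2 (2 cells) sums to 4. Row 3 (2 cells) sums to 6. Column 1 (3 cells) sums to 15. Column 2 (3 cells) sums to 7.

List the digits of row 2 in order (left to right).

3 1

4 in 2 cells must be {1,3}; 7 in 3 cells must be {1,2,4}.
The 12 across and the 7 down share only 4, so (1,2) = 4.
Given what's placed, (2,2) must be 1 to fit the 4 across and 7 down.
(3,2) = 7 − 5 = 2 completes the 7 down.
(1,1) = 12 − 4 = 8 completes the 12 across.
(2,1) = 4 − 1 = 3 completes the 4 across.
(3,1) = 6 − 2 = 4 completes the 6 across.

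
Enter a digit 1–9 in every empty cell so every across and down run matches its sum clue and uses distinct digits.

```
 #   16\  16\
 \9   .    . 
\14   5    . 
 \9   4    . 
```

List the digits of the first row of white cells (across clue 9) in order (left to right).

7 2

R1C1 = 16 − 9 = 7 completes the 16 down.
R1C2 = 9 − 7 = 2 completes the 9 across.
R2C2 = 14 − 5 = 9 completes the 14 across.
R3C2 = 9 − 4 = 5 completes the 9 across.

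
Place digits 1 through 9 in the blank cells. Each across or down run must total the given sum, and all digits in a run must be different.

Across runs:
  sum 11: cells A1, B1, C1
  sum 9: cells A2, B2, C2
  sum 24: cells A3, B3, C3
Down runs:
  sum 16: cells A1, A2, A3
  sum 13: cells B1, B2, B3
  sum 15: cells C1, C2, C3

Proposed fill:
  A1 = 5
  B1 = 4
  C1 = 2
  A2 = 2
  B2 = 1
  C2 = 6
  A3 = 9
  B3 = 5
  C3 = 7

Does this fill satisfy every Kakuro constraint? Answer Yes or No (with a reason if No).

No — the across run A3–C3 sums to 21, not 24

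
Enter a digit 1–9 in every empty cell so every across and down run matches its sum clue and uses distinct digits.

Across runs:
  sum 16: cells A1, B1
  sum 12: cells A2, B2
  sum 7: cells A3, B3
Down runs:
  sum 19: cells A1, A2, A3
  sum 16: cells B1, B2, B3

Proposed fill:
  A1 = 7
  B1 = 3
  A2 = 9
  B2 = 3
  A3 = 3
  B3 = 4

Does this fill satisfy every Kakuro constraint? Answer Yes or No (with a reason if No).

No — the down run B1–B3 sums to 10, not 16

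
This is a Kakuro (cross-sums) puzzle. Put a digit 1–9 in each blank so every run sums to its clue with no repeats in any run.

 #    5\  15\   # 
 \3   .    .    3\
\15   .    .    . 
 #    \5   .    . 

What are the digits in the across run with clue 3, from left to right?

1, 2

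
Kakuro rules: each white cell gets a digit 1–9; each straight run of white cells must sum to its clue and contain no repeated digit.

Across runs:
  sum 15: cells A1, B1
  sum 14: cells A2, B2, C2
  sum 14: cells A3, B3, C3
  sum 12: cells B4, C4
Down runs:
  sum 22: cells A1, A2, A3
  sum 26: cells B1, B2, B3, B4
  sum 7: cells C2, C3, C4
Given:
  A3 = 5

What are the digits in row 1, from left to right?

9 6

7 in 3 cells must be {1,2,4}.
C4 = 4: only digit in both the 12-across and 7-down candidate sets.
B4 = 12 − 4 = 8 completes the 12 across.
Nothing is forced directly, so branch on C2, whose candidates are 1 or 2. If C2 = 2: that forces C3 = 1, after which B3 would have to be in {8} for the 14 across but in {2,3,4,5,6,7,9} for the 26 down — contradiction. So C2 = 1.
C3 = 7 − 5 = 2 completes the 7 down.
B3 = 14 − 7 = 7 completes the 14 across.
Nothing is forced directly, so branch on A1, whose candidates are 8 or 9. If A1 = 8: then B1 would have to be in {7} for the 15 across but in {2,5,6,9} for the 26 down — contradiction. So A1 = 9.
B1 = 15 − 9 = 6 completes the 15 across.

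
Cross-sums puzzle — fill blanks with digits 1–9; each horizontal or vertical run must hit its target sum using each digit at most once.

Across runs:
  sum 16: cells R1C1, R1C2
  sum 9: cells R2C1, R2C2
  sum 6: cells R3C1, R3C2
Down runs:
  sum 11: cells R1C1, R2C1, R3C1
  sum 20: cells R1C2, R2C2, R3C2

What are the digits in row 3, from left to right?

16 in 2 cells must be {7,9}.
The 16 across and the 11 down share only 7, so R1C1 = 7.
R1C2 = 16 − 7 = 9 completes the 16 across.
Given what's placed, R3C1 must be 1 to fit the 6 across and 11 down.
R3C2 = 6 − 1 = 5 completes the 6 across.
R2C1 = 11 − 8 = 3 completes the 11 down.
R2C2 = 9 − 3 = 6 completes the 9 across.

1 5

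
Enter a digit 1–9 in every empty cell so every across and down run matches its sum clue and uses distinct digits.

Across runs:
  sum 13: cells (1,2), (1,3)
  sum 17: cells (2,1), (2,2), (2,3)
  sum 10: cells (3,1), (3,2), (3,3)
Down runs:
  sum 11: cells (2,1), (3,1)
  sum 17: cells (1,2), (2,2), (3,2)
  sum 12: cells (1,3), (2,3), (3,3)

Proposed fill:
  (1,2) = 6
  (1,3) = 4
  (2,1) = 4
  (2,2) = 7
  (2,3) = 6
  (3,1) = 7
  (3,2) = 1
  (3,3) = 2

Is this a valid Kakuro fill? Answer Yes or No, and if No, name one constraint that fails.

No — the down run (1,2)–(3,2) sums to 14, not 17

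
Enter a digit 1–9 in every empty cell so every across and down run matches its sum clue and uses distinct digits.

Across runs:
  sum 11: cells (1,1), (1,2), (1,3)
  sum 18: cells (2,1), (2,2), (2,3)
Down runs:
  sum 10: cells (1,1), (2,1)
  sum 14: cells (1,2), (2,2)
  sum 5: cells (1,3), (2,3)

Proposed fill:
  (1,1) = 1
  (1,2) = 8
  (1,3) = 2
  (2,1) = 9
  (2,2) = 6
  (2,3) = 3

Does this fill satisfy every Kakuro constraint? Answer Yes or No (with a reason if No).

Yes

Across: 1+8+2=11; 9+6+3=18. Down: 1+9=10; 8+6=14; 2+3=5. No digit repeats within any run.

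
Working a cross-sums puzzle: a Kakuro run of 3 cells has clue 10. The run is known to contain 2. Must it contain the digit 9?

Counterexample: {1,2,7} sums to 10 under that restriction without using 9.

No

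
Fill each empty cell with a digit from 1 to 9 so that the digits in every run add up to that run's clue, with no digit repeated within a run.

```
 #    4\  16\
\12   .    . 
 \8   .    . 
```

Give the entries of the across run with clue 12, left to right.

3, 9

4 in 2 cells must be {1,3}; 16 in 2 cells must be {7,9}.
The 12 across and the 4 down share only 3, so R1C1 = 3.
R1C2 = 12 − 3 = 9 completes the 12 across.
R2C1 = 4 − 3 = 1 completes the 4 down.
R2C2 = 8 − 1 = 7 completes the 8 across.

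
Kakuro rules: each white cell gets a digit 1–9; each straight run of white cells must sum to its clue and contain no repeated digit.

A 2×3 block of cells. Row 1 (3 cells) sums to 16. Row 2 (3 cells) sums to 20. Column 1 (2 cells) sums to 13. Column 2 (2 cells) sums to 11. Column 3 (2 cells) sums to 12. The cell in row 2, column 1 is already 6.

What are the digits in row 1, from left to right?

(1,1) = 13 − 6 = 7 completes the 13 down.
Nothing is forced directly, so branch on (2,2), whose candidates are 5 or 9. If (2,2) = 9: then (1,2) would have to be in {1,3,4,5,6,8} for the 16 across but in {2} for the 11 down — contradiction. So (2,2) = 5.
(1,2) = 11 − 5 = 6 completes the 11 down.
(1,3) = 16 − 13 = 3 completes the 16 across.
(2,3) = 20 − 11 = 9 completes the 20 across.

7 6 3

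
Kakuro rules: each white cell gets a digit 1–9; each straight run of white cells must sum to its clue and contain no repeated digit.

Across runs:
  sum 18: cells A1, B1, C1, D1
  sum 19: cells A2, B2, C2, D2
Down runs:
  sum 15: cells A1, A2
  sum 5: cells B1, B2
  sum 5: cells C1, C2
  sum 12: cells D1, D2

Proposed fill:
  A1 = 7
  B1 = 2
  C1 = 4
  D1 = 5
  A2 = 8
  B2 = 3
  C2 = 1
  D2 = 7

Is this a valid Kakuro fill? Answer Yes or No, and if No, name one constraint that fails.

Yes

Across: 7+2+4+5=18; 8+3+1+7=19. Down: 7+8=15; 2+3=5; 4+1=5; 5+7=12. No digit repeats within any run.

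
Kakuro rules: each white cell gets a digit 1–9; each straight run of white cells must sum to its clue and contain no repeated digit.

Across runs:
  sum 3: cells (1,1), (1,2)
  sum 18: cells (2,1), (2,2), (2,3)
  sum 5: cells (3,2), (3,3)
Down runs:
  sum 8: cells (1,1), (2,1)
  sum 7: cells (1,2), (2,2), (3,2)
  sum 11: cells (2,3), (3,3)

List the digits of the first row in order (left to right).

3 in 2 cells must be {1,2}; 7 in 3 cells must be {1,2,4}.
Nothing is forced directly, so branch on (1,1), whose candidates are 1 or 2. If (1,1) = 1: that forces (1,2) = 2, (2,1) = 7, after which (2,2) would have to be in {2,3,5,6,8,9} for the 18 across but in {1,4} for the 7 down — contradiction. So (1,1) = 2.
(1,2) = 3 − 2 = 1 completes the 3 across.
(2,1) = 8 − 2 = 6 completes the 8 down.
(2,2) = 4: the only remaining digit allowed by both the 18 across and the 7 down.
(2,3) = 18 − 10 = 8 completes the 18 across.
(3,2) = 7 − 5 = 2 completes the 7 down.
(3,3) = 5 − 2 = 3 completes the 5 across.

2 1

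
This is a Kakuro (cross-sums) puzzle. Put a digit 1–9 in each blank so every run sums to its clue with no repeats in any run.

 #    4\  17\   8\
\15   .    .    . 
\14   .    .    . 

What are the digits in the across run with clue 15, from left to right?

1 8 6

4 in 2 cells must be {1,3}; 17 in 2 cells must be {8,9}.
Nothing is forced directly, so branch on R1C1, whose candidates are 1 or 3. If R1C1 = 3: that forces R1C2 = 8, after which R1C3 would have to be in {4} for the 15 across but in {1,2,3,5,6,7} for the 8 down — contradiction. So R1C1 = 1.
R2C1 = 4 − 1 = 3 completes the 4 down.
Given what's placed, R2C2 must be 9 to fit the 14 across and 17 down.
R2C3 = 14 − 12 = 2 completes the 14 across.
R1C2 = 17 − 9 = 8 completes the 17 down.
R1C3 = 15 − 9 = 6 completes the 15 across.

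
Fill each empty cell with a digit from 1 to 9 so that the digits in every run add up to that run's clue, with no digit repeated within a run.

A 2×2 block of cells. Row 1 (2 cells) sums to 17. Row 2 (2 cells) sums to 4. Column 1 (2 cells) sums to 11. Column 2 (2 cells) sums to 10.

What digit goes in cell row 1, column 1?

17 in 2 cells must be {8,9}; 4 in 2 cells must be {1,3}.
The 4 across and the 11 down share only 3, so (2,1) = 3.
(2,2) = 4 − 3 = 1 completes the 4 across.
(1,1) = 11 − 3 = 8 completes the 11 down.
(1,2) = 17 − 8 = 9 completes the 17 across.

8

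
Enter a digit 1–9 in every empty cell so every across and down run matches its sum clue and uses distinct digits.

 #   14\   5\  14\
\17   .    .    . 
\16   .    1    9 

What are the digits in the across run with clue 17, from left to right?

8 4 5

R1C2 = 5 − 1 = 4 completes the 5 down.
R1C3 = 14 − 9 = 5 completes the 14 down.
R2C1 = 16 − 10 = 6 completes the 16 across.
R1C1 = 17 − 9 = 8 completes the 17 across.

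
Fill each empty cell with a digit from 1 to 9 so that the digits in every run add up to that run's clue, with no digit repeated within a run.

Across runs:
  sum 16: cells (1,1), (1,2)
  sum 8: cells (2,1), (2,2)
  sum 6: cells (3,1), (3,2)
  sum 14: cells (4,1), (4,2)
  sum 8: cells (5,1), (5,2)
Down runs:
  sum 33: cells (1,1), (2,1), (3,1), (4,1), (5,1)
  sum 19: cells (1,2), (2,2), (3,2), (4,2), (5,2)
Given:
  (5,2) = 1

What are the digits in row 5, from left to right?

16 in 2 cells must be {7,9}.
(5,1) = 8 − 1 = 7 completes the 8 across.

7 1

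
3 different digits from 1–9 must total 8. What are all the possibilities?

{1,2,5}; {1,3,4}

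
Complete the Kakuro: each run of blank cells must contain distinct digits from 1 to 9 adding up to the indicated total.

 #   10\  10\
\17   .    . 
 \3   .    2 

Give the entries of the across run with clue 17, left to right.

9 8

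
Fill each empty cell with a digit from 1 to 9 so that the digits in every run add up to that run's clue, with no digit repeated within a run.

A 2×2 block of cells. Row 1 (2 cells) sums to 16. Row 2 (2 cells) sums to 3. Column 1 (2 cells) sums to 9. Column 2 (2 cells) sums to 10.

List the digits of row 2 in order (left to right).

2, 1

16 in 2 cells must be {7,9}; 3 in 2 cells must be {1,2}.
The 16 across and the 9 down share only 7, so (1,1) = 7.
(1,2) = 16 − 7 = 9 completes the 16 across.
(2,1) = 9 − 7 = 2 completes the 9 down.
(2,2) = 3 − 2 = 1 completes the 3 across.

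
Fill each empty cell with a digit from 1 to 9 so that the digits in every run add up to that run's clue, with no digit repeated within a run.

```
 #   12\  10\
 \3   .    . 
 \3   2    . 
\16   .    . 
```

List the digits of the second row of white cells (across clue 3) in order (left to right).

3 in 2 cells must be {1,2}; 16 in 2 cells must be {7,9}.
R1C1 = 1: the only remaining digit allowed by both the 3 across and the 12 down.
R1C2 = 3 − 1 = 2 completes the 3 across.
R2C2 = 3 − 2 = 1 completes the 3 across.
R3C1 = 12 − 3 = 9 completes the 12 down.
R3C2 = 16 − 9 = 7 completes the 16 across.

2 1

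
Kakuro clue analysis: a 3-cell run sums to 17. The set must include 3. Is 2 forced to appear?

Counterexample: {3,5,9} sums to 17 under that restriction without using 2.

No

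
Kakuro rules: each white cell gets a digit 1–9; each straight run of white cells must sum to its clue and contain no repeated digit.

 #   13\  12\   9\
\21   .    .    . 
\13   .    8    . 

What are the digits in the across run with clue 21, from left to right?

R1C2 = 12 − 8 = 4 completes the 12 down.
R1C3 = 8: the only remaining digit allowed by both the 21 across and the 9 down.
Given what's placed, R2C1 must be 4 to fit the 13 across and 13 down.
R2C3 = 13 − 12 = 1 completes the 13 across.
R1C1 = 21 − 12 = 9 completes the 21 across.

9 4 8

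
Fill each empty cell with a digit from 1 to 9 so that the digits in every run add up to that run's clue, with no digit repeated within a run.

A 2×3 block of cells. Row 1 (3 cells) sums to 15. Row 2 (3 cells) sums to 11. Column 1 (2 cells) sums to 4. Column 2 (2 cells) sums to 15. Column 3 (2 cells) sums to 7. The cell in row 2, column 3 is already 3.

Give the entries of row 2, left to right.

4 in 2 cells must be {1,3}.
(1,3) = 7 − 3 = 4 completes the 7 down.
(2,1) = 1: the only remaining digit allowed by both the 11 across and the 4 down.
(2,2) = 11 − 4 = 7 completes the 11 across.
(1,1) = 4 − 1 = 3 completes the 4 down.
(1,2) = 15 − 7 = 8 completes the 15 across.

1, 7, 3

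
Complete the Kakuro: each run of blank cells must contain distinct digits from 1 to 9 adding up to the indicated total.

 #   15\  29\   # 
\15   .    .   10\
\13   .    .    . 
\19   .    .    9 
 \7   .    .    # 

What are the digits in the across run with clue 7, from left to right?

29 in 4 cells must be {5,7,8,9}.
R2C3 = 10 − 9 = 1 completes the 10 down.
The 7 across and the 29 down share only 5, so R4C2 = 5.
R4C1 = 7 − 5 = 2 completes the 7 across.

2, 5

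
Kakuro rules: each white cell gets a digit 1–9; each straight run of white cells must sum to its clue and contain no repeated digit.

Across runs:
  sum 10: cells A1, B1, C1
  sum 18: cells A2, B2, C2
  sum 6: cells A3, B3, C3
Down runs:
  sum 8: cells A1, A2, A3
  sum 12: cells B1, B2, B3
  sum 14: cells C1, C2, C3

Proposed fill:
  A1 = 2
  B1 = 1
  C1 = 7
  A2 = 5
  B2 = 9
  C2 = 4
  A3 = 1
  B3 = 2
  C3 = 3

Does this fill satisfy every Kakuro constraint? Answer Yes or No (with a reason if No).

Across: 2+1+7=10; 5+9+4=18; 1+2+3=6. Down: 2+5+1=8; 1+9+2=12; 7+4+3=14. No digit repeats within any run.

Yes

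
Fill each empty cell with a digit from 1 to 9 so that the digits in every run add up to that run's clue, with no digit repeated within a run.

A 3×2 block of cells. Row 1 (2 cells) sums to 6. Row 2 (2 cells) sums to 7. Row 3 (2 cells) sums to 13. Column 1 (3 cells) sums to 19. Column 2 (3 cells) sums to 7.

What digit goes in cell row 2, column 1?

6

7 in 3 cells must be {1,2,4}.
The 13 across and the 7 down share only 4, so (3,2) = 4.
(3,1) = 13 − 4 = 9 completes the 13 across.
Nothing is forced directly, so branch on (1,1), whose candidates are 2 or 4. If (1,1) = 2: then (1,2) would have to be in {4} for the 6 across but in {1,2} for the 7 down — contradiction. So (1,1) = 4.
(1,2) = 6 − 4 = 2 completes the 6 across.
(2,1) = 19 − 13 = 6 completes the 19 down.
(2,2) = 7 − 6 = 1 completes the 7 across.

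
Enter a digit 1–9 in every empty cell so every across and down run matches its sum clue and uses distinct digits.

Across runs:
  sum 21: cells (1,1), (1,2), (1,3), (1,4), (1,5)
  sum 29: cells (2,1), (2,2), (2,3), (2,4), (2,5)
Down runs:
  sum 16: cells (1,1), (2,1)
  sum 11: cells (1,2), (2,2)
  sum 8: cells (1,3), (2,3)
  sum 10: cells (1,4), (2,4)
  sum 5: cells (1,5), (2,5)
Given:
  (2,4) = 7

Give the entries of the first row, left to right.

7 8 2 3 1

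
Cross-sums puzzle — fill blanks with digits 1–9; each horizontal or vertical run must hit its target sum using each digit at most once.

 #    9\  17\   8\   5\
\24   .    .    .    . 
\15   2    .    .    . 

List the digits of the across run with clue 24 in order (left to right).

7 8 5 4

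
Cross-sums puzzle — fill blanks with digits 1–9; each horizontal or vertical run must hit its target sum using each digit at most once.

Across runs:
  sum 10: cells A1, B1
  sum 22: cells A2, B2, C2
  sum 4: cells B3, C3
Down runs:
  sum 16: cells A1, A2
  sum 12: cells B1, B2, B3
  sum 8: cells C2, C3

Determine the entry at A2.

9

4 in 2 cells must be {1,3}; 16 in 2 cells must be {7,9}.
Nothing is forced directly, so branch on B3, whose candidates are 1 or 3. If B3 = 3: that forces C3 = 1, C2 = 7, A2 = 9, after which B2 would have to be in {6} for the 22 across but in {1,2,4,5,7,8} for the 12 down — contradiction. So B3 = 1.
C3 = 4 − 1 = 3 completes the 4 across.
C2 = 8 − 3 = 5 completes the 8 down.
A2 = 9: the only remaining digit allowed by both the 22 across and the 16 down.
B2 = 22 − 14 = 8 completes the 22 across.
A1 = 16 − 9 = 7 completes the 16 down.
B1 = 10 − 7 = 3 completes the 10 across.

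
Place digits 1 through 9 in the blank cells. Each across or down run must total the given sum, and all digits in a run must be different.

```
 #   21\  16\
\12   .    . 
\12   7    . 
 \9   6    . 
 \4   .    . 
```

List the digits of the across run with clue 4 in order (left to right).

4 in 2 cells must be {1,3}.
R2C2 = 12 − 7 = 5 completes the 12 across.
R3C2 = 9 − 6 = 3 completes the 9 across.
R4C1 = 3: the only remaining digit allowed by both the 4 across and the 21 down.
R4C2 = 4 − 3 = 1 completes the 4 across.
R1C1 = 21 − 16 = 5 completes the 21 down.
R1C2 = 12 − 5 = 7 completes the 12 across.

3 1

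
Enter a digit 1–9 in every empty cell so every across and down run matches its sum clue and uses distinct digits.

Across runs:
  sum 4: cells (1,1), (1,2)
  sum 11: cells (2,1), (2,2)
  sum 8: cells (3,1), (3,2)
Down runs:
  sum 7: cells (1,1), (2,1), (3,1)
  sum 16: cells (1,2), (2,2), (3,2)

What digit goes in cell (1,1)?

4 in 2 cells must be {1,3}; 7 in 3 cells must be {1,2,4}.
The 4 across and the 7 down share only 1, so (1,1) = 1.
(1,2) = 4 − 1 = 3 completes the 4 across.
Given what's placed, (3,1) must be 2 to fit the 8 across and 7 down.
(3,2) = 8 − 2 = 6 completes the 8 across.
(2,1) = 7 − 3 = 4 completes the 7 down.
(2,2) = 11 − 4 = 7 completes the 11 across.

1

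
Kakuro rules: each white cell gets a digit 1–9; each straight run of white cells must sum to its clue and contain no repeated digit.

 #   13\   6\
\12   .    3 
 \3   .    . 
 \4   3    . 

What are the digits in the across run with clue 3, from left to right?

1 2

3 in 2 cells must be {1,2}; 4 in 2 cells must be {1,3}; 6 in 3 cells must be {1,2,3}.
R1C1 = 12 − 3 = 9 completes the 12 across.
R2C1 = 13 − 12 = 1 completes the 13 down.
R2C2 = 3 − 1 = 2 completes the 3 across.
R3C2 = 4 − 3 = 1 completes the 4 across.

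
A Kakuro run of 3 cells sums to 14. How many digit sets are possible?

8

3 distinct digits from 1–9 sum between 6 and 24.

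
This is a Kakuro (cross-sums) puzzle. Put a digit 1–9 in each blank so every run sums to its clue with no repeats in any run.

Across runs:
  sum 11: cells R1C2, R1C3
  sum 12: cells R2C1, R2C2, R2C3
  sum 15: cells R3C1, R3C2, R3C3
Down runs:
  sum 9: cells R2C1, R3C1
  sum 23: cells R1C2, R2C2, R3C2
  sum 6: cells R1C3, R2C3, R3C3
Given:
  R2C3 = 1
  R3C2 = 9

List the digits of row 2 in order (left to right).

5, 6, 1

23 in 3 cells must be {6,8,9}; 6 in 3 cells must be {1,2,3}.
Given what's placed, R3C3 must be 2 to fit the 15 across and 6 down.
R1C3 = 6 − 3 = 3 completes the 6 down.
R3C1 = 15 − 11 = 4 completes the 15 across.
R1C2 = 11 − 3 = 8 completes the 11 across.
R2C1 = 9 − 4 = 5 completes the 9 down.
R2C2 = 12 − 6 = 6 completes the 12 across.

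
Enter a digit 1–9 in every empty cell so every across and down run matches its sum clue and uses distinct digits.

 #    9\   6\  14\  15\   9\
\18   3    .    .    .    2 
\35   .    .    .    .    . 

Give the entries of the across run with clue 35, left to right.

35 in 5 cells must be {5,6,7,8,9}.
R2C1 = 9 − 3 = 6 completes the 9 down.
R2C2 = 5: the only remaining digit allowed by both the 35 across and the 6 down.
R2C5 = 9 − 2 = 7 completes the 9 down.
R1C2 = 6 − 5 = 1 completes the 6 down.
Nothing is forced directly, so branch on R1C3, whose candidates are 5 or 8. If R1C3 = 8: then R1C4 would have to be in {4} for the 18 across but in {6,7,8,9} for the 15 down — contradiction. So R1C3 = 5.
R1C4 = 18 − 11 = 7 completes the 18 across.
R2C3 = 14 − 5 = 9 completes the 14 down.
R2C4 = 35 − 27 = 8 completes the 35 across.

6, 5, 9, 8, 7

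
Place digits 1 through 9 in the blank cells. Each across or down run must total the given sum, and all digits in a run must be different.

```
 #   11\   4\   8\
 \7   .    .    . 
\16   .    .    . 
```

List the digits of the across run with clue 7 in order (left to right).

7 in 3 cells must be {1,2,4}; 4 in 2 cells must be {1,3}.
The 7 across and the 4 down share only 1, so R1C2 = 1.
Given what's placed, R1C3 must be 2 to fit the 7 across and 8 down.
R2C2 = 4 − 1 = 3 completes the 4 down.
R2C3 = 8 − 2 = 6 completes the 8 down.
R1C1 = 7 − 3 = 4 completes the 7 across.
R2C1 = 16 − 9 = 7 completes the 16 across.

4 1 2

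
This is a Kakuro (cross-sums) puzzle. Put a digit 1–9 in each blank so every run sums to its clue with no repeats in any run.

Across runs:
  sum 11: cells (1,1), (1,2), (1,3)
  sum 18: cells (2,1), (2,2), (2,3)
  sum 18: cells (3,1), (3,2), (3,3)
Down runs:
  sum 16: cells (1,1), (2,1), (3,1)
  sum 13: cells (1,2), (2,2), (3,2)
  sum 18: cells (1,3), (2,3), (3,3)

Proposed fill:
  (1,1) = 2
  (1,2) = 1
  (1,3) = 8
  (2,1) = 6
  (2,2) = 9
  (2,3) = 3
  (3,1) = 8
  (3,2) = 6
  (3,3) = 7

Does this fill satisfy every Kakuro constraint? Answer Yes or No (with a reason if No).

No — the down run (1,2)–(3,2) sums to 16, not 13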